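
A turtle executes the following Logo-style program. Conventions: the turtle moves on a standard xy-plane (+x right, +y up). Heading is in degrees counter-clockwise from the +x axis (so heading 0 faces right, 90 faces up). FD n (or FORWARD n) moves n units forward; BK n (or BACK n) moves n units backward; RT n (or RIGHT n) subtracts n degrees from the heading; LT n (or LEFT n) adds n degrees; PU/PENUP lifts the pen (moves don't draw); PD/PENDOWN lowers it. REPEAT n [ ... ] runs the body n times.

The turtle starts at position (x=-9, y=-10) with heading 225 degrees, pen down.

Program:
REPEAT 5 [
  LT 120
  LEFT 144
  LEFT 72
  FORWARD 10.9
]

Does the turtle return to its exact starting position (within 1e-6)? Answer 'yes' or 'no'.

Answer: no

Derivation:
Executing turtle program step by step:
Start: pos=(-9,-10), heading=225, pen down
REPEAT 5 [
  -- iteration 1/5 --
  LT 120: heading 225 -> 345
  LT 144: heading 345 -> 129
  LT 72: heading 129 -> 201
  FD 10.9: (-9,-10) -> (-19.176,-13.906) [heading=201, draw]
  -- iteration 2/5 --
  LT 120: heading 201 -> 321
  LT 144: heading 321 -> 105
  LT 72: heading 105 -> 177
  FD 10.9: (-19.176,-13.906) -> (-30.061,-13.336) [heading=177, draw]
  -- iteration 3/5 --
  LT 120: heading 177 -> 297
  LT 144: heading 297 -> 81
  LT 72: heading 81 -> 153
  FD 10.9: (-30.061,-13.336) -> (-39.773,-8.387) [heading=153, draw]
  -- iteration 4/5 --
  LT 120: heading 153 -> 273
  LT 144: heading 273 -> 57
  LT 72: heading 57 -> 129
  FD 10.9: (-39.773,-8.387) -> (-46.633,0.084) [heading=129, draw]
  -- iteration 5/5 --
  LT 120: heading 129 -> 249
  LT 144: heading 249 -> 33
  LT 72: heading 33 -> 105
  FD 10.9: (-46.633,0.084) -> (-49.454,10.612) [heading=105, draw]
]
Final: pos=(-49.454,10.612), heading=105, 5 segment(s) drawn

Start position: (-9, -10)
Final position: (-49.454, 10.612)
Distance = 45.402; >= 1e-6 -> NOT closed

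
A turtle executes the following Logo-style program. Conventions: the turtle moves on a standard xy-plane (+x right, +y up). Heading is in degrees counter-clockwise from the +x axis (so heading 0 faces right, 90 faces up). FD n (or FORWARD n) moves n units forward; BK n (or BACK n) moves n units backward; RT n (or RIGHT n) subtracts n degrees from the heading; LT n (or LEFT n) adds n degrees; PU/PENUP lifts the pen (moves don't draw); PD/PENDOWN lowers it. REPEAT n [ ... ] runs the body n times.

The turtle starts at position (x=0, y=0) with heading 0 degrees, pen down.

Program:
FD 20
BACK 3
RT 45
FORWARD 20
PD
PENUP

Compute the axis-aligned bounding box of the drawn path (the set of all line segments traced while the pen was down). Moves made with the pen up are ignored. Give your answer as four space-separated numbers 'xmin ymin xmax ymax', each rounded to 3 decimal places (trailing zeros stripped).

Executing turtle program step by step:
Start: pos=(0,0), heading=0, pen down
FD 20: (0,0) -> (20,0) [heading=0, draw]
BK 3: (20,0) -> (17,0) [heading=0, draw]
RT 45: heading 0 -> 315
FD 20: (17,0) -> (31.142,-14.142) [heading=315, draw]
PD: pen down
PU: pen up
Final: pos=(31.142,-14.142), heading=315, 3 segment(s) drawn

Segment endpoints: x in {0, 17, 20, 31.142}, y in {-14.142, 0}
xmin=0, ymin=-14.142, xmax=31.142, ymax=0

Answer: 0 -14.142 31.142 0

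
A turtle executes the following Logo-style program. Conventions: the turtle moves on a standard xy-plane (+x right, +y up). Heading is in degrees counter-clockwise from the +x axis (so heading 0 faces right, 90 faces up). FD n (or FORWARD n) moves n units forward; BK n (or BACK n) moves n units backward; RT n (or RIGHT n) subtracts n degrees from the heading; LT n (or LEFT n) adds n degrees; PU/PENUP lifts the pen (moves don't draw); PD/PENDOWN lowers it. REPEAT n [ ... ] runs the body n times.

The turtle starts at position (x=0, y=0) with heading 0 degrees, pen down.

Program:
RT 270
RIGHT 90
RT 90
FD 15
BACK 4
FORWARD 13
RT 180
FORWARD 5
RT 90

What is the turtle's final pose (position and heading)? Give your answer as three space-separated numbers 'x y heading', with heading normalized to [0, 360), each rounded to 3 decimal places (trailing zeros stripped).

Executing turtle program step by step:
Start: pos=(0,0), heading=0, pen down
RT 270: heading 0 -> 90
RT 90: heading 90 -> 0
RT 90: heading 0 -> 270
FD 15: (0,0) -> (0,-15) [heading=270, draw]
BK 4: (0,-15) -> (0,-11) [heading=270, draw]
FD 13: (0,-11) -> (0,-24) [heading=270, draw]
RT 180: heading 270 -> 90
FD 5: (0,-24) -> (0,-19) [heading=90, draw]
RT 90: heading 90 -> 0
Final: pos=(0,-19), heading=0, 4 segment(s) drawn

Answer: 0 -19 0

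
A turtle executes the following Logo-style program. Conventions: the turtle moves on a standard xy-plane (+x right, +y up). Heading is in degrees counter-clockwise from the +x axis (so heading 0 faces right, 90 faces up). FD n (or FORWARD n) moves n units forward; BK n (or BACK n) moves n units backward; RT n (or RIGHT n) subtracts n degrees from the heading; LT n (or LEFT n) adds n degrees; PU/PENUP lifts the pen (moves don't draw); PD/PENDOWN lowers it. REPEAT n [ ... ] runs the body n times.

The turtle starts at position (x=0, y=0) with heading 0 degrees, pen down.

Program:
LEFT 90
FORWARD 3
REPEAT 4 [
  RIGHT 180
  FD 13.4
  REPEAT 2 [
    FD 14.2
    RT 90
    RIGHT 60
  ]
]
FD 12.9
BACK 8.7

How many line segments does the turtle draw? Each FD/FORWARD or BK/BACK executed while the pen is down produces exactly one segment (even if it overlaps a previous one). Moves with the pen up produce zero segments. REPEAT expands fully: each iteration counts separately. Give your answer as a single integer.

Answer: 15

Derivation:
Executing turtle program step by step:
Start: pos=(0,0), heading=0, pen down
LT 90: heading 0 -> 90
FD 3: (0,0) -> (0,3) [heading=90, draw]
REPEAT 4 [
  -- iteration 1/4 --
  RT 180: heading 90 -> 270
  FD 13.4: (0,3) -> (0,-10.4) [heading=270, draw]
  REPEAT 2 [
    -- iteration 1/2 --
    FD 14.2: (0,-10.4) -> (0,-24.6) [heading=270, draw]
    RT 90: heading 270 -> 180
    RT 60: heading 180 -> 120
    -- iteration 2/2 --
    FD 14.2: (0,-24.6) -> (-7.1,-12.302) [heading=120, draw]
    RT 90: heading 120 -> 30
    RT 60: heading 30 -> 330
  ]
  -- iteration 2/4 --
  RT 180: heading 330 -> 150
  FD 13.4: (-7.1,-12.302) -> (-18.705,-5.602) [heading=150, draw]
  REPEAT 2 [
    -- iteration 1/2 --
    FD 14.2: (-18.705,-5.602) -> (-31.002,1.498) [heading=150, draw]
    RT 90: heading 150 -> 60
    RT 60: heading 60 -> 0
    -- iteration 2/2 --
    FD 14.2: (-31.002,1.498) -> (-16.802,1.498) [heading=0, draw]
    RT 90: heading 0 -> 270
    RT 60: heading 270 -> 210
  ]
  -- iteration 3/4 --
  RT 180: heading 210 -> 30
  FD 13.4: (-16.802,1.498) -> (-5.198,8.198) [heading=30, draw]
  REPEAT 2 [
    -- iteration 1/2 --
    FD 14.2: (-5.198,8.198) -> (7.1,15.298) [heading=30, draw]
    RT 90: heading 30 -> 300
    RT 60: heading 300 -> 240
    -- iteration 2/2 --
    FD 14.2: (7.1,15.298) -> (0,3) [heading=240, draw]
    RT 90: heading 240 -> 150
    RT 60: heading 150 -> 90
  ]
  -- iteration 4/4 --
  RT 180: heading 90 -> 270
  FD 13.4: (0,3) -> (0,-10.4) [heading=270, draw]
  REPEAT 2 [
    -- iteration 1/2 --
    FD 14.2: (0,-10.4) -> (0,-24.6) [heading=270, draw]
    RT 90: heading 270 -> 180
    RT 60: heading 180 -> 120
    -- iteration 2/2 --
    FD 14.2: (0,-24.6) -> (-7.1,-12.302) [heading=120, draw]
    RT 90: heading 120 -> 30
    RT 60: heading 30 -> 330
  ]
]
FD 12.9: (-7.1,-12.302) -> (4.072,-18.752) [heading=330, draw]
BK 8.7: (4.072,-18.752) -> (-3.463,-14.402) [heading=330, draw]
Final: pos=(-3.463,-14.402), heading=330, 15 segment(s) drawn
Segments drawn: 15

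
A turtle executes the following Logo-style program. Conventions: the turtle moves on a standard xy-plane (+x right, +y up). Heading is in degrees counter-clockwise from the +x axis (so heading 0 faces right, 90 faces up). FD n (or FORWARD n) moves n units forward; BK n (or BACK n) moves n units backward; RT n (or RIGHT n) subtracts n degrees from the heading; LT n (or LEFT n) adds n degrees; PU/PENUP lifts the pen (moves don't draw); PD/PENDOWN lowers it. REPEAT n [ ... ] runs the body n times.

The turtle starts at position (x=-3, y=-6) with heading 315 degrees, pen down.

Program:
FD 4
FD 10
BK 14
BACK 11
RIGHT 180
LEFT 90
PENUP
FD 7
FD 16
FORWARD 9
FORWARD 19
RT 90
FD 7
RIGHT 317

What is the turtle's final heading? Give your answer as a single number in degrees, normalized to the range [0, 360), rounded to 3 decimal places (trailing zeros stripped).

Executing turtle program step by step:
Start: pos=(-3,-6), heading=315, pen down
FD 4: (-3,-6) -> (-0.172,-8.828) [heading=315, draw]
FD 10: (-0.172,-8.828) -> (6.899,-15.899) [heading=315, draw]
BK 14: (6.899,-15.899) -> (-3,-6) [heading=315, draw]
BK 11: (-3,-6) -> (-10.778,1.778) [heading=315, draw]
RT 180: heading 315 -> 135
LT 90: heading 135 -> 225
PU: pen up
FD 7: (-10.778,1.778) -> (-15.728,-3.172) [heading=225, move]
FD 16: (-15.728,-3.172) -> (-27.042,-14.485) [heading=225, move]
FD 9: (-27.042,-14.485) -> (-33.406,-20.849) [heading=225, move]
FD 19: (-33.406,-20.849) -> (-46.841,-34.284) [heading=225, move]
RT 90: heading 225 -> 135
FD 7: (-46.841,-34.284) -> (-51.79,-29.335) [heading=135, move]
RT 317: heading 135 -> 178
Final: pos=(-51.79,-29.335), heading=178, 4 segment(s) drawn

Answer: 178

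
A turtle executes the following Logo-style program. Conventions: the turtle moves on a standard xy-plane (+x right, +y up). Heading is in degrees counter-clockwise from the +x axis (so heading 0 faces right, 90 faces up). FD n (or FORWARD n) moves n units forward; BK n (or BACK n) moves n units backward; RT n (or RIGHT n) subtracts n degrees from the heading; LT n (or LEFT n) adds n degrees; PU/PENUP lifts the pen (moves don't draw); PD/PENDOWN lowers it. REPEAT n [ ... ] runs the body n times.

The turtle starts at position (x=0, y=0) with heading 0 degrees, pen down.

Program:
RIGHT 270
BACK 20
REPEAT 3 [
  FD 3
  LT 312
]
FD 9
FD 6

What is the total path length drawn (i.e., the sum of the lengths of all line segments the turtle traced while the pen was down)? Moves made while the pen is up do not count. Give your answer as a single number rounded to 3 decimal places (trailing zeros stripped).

Executing turtle program step by step:
Start: pos=(0,0), heading=0, pen down
RT 270: heading 0 -> 90
BK 20: (0,0) -> (0,-20) [heading=90, draw]
REPEAT 3 [
  -- iteration 1/3 --
  FD 3: (0,-20) -> (0,-17) [heading=90, draw]
  LT 312: heading 90 -> 42
  -- iteration 2/3 --
  FD 3: (0,-17) -> (2.229,-14.993) [heading=42, draw]
  LT 312: heading 42 -> 354
  -- iteration 3/3 --
  FD 3: (2.229,-14.993) -> (5.213,-15.306) [heading=354, draw]
  LT 312: heading 354 -> 306
]
FD 9: (5.213,-15.306) -> (10.503,-22.587) [heading=306, draw]
FD 6: (10.503,-22.587) -> (14.03,-27.441) [heading=306, draw]
Final: pos=(14.03,-27.441), heading=306, 6 segment(s) drawn

Segment lengths:
  seg 1: (0,0) -> (0,-20), length = 20
  seg 2: (0,-20) -> (0,-17), length = 3
  seg 3: (0,-17) -> (2.229,-14.993), length = 3
  seg 4: (2.229,-14.993) -> (5.213,-15.306), length = 3
  seg 5: (5.213,-15.306) -> (10.503,-22.587), length = 9
  seg 6: (10.503,-22.587) -> (14.03,-27.441), length = 6
Total = 44

Answer: 44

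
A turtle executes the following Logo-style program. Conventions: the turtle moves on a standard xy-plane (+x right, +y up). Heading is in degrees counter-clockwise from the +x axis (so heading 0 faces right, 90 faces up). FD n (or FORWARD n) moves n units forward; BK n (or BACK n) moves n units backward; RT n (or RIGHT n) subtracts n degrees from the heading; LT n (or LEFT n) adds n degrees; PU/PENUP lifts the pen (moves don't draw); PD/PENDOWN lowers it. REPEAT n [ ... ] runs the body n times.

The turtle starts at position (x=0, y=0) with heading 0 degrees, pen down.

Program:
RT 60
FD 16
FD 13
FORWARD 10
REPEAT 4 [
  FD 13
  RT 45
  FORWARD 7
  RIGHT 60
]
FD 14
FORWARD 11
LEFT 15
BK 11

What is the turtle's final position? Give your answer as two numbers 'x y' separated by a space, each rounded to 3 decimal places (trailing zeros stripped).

Executing turtle program step by step:
Start: pos=(0,0), heading=0, pen down
RT 60: heading 0 -> 300
FD 16: (0,0) -> (8,-13.856) [heading=300, draw]
FD 13: (8,-13.856) -> (14.5,-25.115) [heading=300, draw]
FD 10: (14.5,-25.115) -> (19.5,-33.775) [heading=300, draw]
REPEAT 4 [
  -- iteration 1/4 --
  FD 13: (19.5,-33.775) -> (26,-45.033) [heading=300, draw]
  RT 45: heading 300 -> 255
  FD 7: (26,-45.033) -> (24.188,-51.795) [heading=255, draw]
  RT 60: heading 255 -> 195
  -- iteration 2/4 --
  FD 13: (24.188,-51.795) -> (11.631,-55.159) [heading=195, draw]
  RT 45: heading 195 -> 150
  FD 7: (11.631,-55.159) -> (5.569,-51.659) [heading=150, draw]
  RT 60: heading 150 -> 90
  -- iteration 3/4 --
  FD 13: (5.569,-51.659) -> (5.569,-38.659) [heading=90, draw]
  RT 45: heading 90 -> 45
  FD 7: (5.569,-38.659) -> (10.519,-33.71) [heading=45, draw]
  RT 60: heading 45 -> 345
  -- iteration 4/4 --
  FD 13: (10.519,-33.71) -> (23.076,-37.074) [heading=345, draw]
  RT 45: heading 345 -> 300
  FD 7: (23.076,-37.074) -> (26.576,-43.137) [heading=300, draw]
  RT 60: heading 300 -> 240
]
FD 14: (26.576,-43.137) -> (19.576,-55.261) [heading=240, draw]
FD 11: (19.576,-55.261) -> (14.076,-64.787) [heading=240, draw]
LT 15: heading 240 -> 255
BK 11: (14.076,-64.787) -> (16.923,-54.162) [heading=255, draw]
Final: pos=(16.923,-54.162), heading=255, 14 segment(s) drawn

Answer: 16.923 -54.162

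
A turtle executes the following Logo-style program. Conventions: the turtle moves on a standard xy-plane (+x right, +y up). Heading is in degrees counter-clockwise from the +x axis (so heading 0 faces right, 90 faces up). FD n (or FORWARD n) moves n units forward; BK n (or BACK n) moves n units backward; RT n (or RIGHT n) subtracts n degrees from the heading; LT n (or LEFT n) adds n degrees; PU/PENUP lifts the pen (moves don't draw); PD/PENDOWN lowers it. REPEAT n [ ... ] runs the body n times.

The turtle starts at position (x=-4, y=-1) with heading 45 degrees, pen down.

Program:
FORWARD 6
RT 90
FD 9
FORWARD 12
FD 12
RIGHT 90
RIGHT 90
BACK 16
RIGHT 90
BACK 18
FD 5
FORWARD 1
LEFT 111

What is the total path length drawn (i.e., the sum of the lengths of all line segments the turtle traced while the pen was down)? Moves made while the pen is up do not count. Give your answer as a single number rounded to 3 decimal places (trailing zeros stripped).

Executing turtle program step by step:
Start: pos=(-4,-1), heading=45, pen down
FD 6: (-4,-1) -> (0.243,3.243) [heading=45, draw]
RT 90: heading 45 -> 315
FD 9: (0.243,3.243) -> (6.607,-3.121) [heading=315, draw]
FD 12: (6.607,-3.121) -> (15.092,-11.607) [heading=315, draw]
FD 12: (15.092,-11.607) -> (23.577,-20.092) [heading=315, draw]
RT 90: heading 315 -> 225
RT 90: heading 225 -> 135
BK 16: (23.577,-20.092) -> (34.891,-31.406) [heading=135, draw]
RT 90: heading 135 -> 45
BK 18: (34.891,-31.406) -> (22.163,-44.134) [heading=45, draw]
FD 5: (22.163,-44.134) -> (25.698,-40.598) [heading=45, draw]
FD 1: (25.698,-40.598) -> (26.406,-39.891) [heading=45, draw]
LT 111: heading 45 -> 156
Final: pos=(26.406,-39.891), heading=156, 8 segment(s) drawn

Segment lengths:
  seg 1: (-4,-1) -> (0.243,3.243), length = 6
  seg 2: (0.243,3.243) -> (6.607,-3.121), length = 9
  seg 3: (6.607,-3.121) -> (15.092,-11.607), length = 12
  seg 4: (15.092,-11.607) -> (23.577,-20.092), length = 12
  seg 5: (23.577,-20.092) -> (34.891,-31.406), length = 16
  seg 6: (34.891,-31.406) -> (22.163,-44.134), length = 18
  seg 7: (22.163,-44.134) -> (25.698,-40.598), length = 5
  seg 8: (25.698,-40.598) -> (26.406,-39.891), length = 1
Total = 79

Answer: 79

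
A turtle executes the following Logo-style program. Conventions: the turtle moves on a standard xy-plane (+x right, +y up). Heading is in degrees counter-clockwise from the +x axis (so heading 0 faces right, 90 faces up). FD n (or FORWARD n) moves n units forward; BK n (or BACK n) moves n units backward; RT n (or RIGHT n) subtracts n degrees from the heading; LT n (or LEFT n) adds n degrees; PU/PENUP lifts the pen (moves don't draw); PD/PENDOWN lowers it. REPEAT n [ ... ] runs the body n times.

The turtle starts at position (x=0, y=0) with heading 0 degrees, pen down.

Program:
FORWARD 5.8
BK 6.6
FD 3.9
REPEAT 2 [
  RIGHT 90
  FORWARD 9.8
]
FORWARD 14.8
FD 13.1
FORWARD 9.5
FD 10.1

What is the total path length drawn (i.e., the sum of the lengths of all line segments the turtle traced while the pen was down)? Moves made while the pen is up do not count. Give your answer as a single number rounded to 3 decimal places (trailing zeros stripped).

Executing turtle program step by step:
Start: pos=(0,0), heading=0, pen down
FD 5.8: (0,0) -> (5.8,0) [heading=0, draw]
BK 6.6: (5.8,0) -> (-0.8,0) [heading=0, draw]
FD 3.9: (-0.8,0) -> (3.1,0) [heading=0, draw]
REPEAT 2 [
  -- iteration 1/2 --
  RT 90: heading 0 -> 270
  FD 9.8: (3.1,0) -> (3.1,-9.8) [heading=270, draw]
  -- iteration 2/2 --
  RT 90: heading 270 -> 180
  FD 9.8: (3.1,-9.8) -> (-6.7,-9.8) [heading=180, draw]
]
FD 14.8: (-6.7,-9.8) -> (-21.5,-9.8) [heading=180, draw]
FD 13.1: (-21.5,-9.8) -> (-34.6,-9.8) [heading=180, draw]
FD 9.5: (-34.6,-9.8) -> (-44.1,-9.8) [heading=180, draw]
FD 10.1: (-44.1,-9.8) -> (-54.2,-9.8) [heading=180, draw]
Final: pos=(-54.2,-9.8), heading=180, 9 segment(s) drawn

Segment lengths:
  seg 1: (0,0) -> (5.8,0), length = 5.8
  seg 2: (5.8,0) -> (-0.8,0), length = 6.6
  seg 3: (-0.8,0) -> (3.1,0), length = 3.9
  seg 4: (3.1,0) -> (3.1,-9.8), length = 9.8
  seg 5: (3.1,-9.8) -> (-6.7,-9.8), length = 9.8
  seg 6: (-6.7,-9.8) -> (-21.5,-9.8), length = 14.8
  seg 7: (-21.5,-9.8) -> (-34.6,-9.8), length = 13.1
  seg 8: (-34.6,-9.8) -> (-44.1,-9.8), length = 9.5
  seg 9: (-44.1,-9.8) -> (-54.2,-9.8), length = 10.1
Total = 83.4

Answer: 83.4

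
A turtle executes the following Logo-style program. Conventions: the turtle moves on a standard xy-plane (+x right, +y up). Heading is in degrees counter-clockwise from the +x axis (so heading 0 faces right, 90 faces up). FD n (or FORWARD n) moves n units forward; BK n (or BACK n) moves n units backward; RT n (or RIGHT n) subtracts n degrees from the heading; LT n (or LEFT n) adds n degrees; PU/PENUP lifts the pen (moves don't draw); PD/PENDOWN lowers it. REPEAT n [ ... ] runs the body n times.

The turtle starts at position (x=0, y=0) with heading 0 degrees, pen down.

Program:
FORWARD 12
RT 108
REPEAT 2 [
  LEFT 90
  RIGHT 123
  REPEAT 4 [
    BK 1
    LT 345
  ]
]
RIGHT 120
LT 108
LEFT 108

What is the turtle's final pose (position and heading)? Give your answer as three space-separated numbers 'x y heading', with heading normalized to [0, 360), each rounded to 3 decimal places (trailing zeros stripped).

Executing turtle program step by step:
Start: pos=(0,0), heading=0, pen down
FD 12: (0,0) -> (12,0) [heading=0, draw]
RT 108: heading 0 -> 252
REPEAT 2 [
  -- iteration 1/2 --
  LT 90: heading 252 -> 342
  RT 123: heading 342 -> 219
  REPEAT 4 [
    -- iteration 1/4 --
    BK 1: (12,0) -> (12.777,0.629) [heading=219, draw]
    LT 345: heading 219 -> 204
    -- iteration 2/4 --
    BK 1: (12.777,0.629) -> (13.691,1.036) [heading=204, draw]
    LT 345: heading 204 -> 189
    -- iteration 3/4 --
    BK 1: (13.691,1.036) -> (14.678,1.192) [heading=189, draw]
    LT 345: heading 189 -> 174
    -- iteration 4/4 --
    BK 1: (14.678,1.192) -> (15.673,1.088) [heading=174, draw]
    LT 345: heading 174 -> 159
  ]
  -- iteration 2/2 --
  LT 90: heading 159 -> 249
  RT 123: heading 249 -> 126
  REPEAT 4 [
    -- iteration 1/4 --
    BK 1: (15.673,1.088) -> (16.261,0.279) [heading=126, draw]
    LT 345: heading 126 -> 111
    -- iteration 2/4 --
    BK 1: (16.261,0.279) -> (16.619,-0.655) [heading=111, draw]
    LT 345: heading 111 -> 96
    -- iteration 3/4 --
    BK 1: (16.619,-0.655) -> (16.724,-1.649) [heading=96, draw]
    LT 345: heading 96 -> 81
    -- iteration 4/4 --
    BK 1: (16.724,-1.649) -> (16.567,-2.637) [heading=81, draw]
    LT 345: heading 81 -> 66
  ]
]
RT 120: heading 66 -> 306
LT 108: heading 306 -> 54
LT 108: heading 54 -> 162
Final: pos=(16.567,-2.637), heading=162, 9 segment(s) drawn

Answer: 16.567 -2.637 162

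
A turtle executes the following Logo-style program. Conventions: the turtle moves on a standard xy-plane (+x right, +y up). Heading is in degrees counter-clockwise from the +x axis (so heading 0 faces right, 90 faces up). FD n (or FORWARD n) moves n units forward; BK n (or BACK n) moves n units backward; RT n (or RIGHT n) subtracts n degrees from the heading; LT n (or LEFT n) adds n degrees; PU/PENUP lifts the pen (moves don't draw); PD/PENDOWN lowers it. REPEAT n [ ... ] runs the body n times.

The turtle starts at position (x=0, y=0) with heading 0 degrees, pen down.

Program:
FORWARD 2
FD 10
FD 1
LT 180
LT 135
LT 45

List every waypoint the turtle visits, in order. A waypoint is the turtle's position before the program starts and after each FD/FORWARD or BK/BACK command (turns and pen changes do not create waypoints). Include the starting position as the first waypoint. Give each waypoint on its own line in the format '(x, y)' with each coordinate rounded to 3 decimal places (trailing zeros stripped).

Answer: (0, 0)
(2, 0)
(12, 0)
(13, 0)

Derivation:
Executing turtle program step by step:
Start: pos=(0,0), heading=0, pen down
FD 2: (0,0) -> (2,0) [heading=0, draw]
FD 10: (2,0) -> (12,0) [heading=0, draw]
FD 1: (12,0) -> (13,0) [heading=0, draw]
LT 180: heading 0 -> 180
LT 135: heading 180 -> 315
LT 45: heading 315 -> 0
Final: pos=(13,0), heading=0, 3 segment(s) drawn
Waypoints (4 total):
(0, 0)
(2, 0)
(12, 0)
(13, 0)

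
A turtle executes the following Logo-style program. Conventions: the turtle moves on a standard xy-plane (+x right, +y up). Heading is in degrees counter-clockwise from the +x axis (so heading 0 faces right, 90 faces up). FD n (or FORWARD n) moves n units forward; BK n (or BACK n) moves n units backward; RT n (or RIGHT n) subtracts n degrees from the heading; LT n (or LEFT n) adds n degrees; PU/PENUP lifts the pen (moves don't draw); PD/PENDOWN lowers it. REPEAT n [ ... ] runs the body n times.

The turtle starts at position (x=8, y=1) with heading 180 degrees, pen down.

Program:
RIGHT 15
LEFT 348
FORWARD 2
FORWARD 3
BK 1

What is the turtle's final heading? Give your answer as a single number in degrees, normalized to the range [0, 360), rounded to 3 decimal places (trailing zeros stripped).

Answer: 153

Derivation:
Executing turtle program step by step:
Start: pos=(8,1), heading=180, pen down
RT 15: heading 180 -> 165
LT 348: heading 165 -> 153
FD 2: (8,1) -> (6.218,1.908) [heading=153, draw]
FD 3: (6.218,1.908) -> (3.545,3.27) [heading=153, draw]
BK 1: (3.545,3.27) -> (4.436,2.816) [heading=153, draw]
Final: pos=(4.436,2.816), heading=153, 3 segment(s) drawn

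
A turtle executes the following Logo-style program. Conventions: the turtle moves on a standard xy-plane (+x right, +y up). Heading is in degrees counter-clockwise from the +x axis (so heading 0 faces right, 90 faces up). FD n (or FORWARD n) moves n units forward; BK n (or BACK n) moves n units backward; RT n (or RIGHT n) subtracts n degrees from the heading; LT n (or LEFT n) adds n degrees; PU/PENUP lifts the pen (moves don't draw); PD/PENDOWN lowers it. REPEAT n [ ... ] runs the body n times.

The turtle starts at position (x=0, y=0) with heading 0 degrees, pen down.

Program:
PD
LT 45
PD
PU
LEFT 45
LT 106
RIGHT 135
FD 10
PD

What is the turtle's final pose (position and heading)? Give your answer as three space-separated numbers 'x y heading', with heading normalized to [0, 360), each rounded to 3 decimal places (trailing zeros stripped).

Answer: 4.848 8.746 61

Derivation:
Executing turtle program step by step:
Start: pos=(0,0), heading=0, pen down
PD: pen down
LT 45: heading 0 -> 45
PD: pen down
PU: pen up
LT 45: heading 45 -> 90
LT 106: heading 90 -> 196
RT 135: heading 196 -> 61
FD 10: (0,0) -> (4.848,8.746) [heading=61, move]
PD: pen down
Final: pos=(4.848,8.746), heading=61, 0 segment(s) drawn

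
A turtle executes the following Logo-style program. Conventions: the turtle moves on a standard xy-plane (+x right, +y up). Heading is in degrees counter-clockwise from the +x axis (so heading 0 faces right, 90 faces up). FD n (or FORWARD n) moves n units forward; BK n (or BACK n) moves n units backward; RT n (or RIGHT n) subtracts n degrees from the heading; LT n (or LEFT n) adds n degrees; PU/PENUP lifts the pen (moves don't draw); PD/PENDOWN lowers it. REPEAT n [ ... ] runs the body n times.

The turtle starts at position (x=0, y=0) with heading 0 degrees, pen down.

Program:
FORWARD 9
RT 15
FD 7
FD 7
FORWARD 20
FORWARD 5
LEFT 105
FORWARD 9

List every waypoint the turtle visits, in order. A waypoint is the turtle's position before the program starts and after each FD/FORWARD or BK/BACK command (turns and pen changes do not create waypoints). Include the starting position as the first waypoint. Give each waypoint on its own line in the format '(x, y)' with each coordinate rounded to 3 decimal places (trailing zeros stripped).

Executing turtle program step by step:
Start: pos=(0,0), heading=0, pen down
FD 9: (0,0) -> (9,0) [heading=0, draw]
RT 15: heading 0 -> 345
FD 7: (9,0) -> (15.761,-1.812) [heading=345, draw]
FD 7: (15.761,-1.812) -> (22.523,-3.623) [heading=345, draw]
FD 20: (22.523,-3.623) -> (41.841,-8.8) [heading=345, draw]
FD 5: (41.841,-8.8) -> (46.671,-10.094) [heading=345, draw]
LT 105: heading 345 -> 90
FD 9: (46.671,-10.094) -> (46.671,-1.094) [heading=90, draw]
Final: pos=(46.671,-1.094), heading=90, 6 segment(s) drawn
Waypoints (7 total):
(0, 0)
(9, 0)
(15.761, -1.812)
(22.523, -3.623)
(41.841, -8.8)
(46.671, -10.094)
(46.671, -1.094)

Answer: (0, 0)
(9, 0)
(15.761, -1.812)
(22.523, -3.623)
(41.841, -8.8)
(46.671, -10.094)
(46.671, -1.094)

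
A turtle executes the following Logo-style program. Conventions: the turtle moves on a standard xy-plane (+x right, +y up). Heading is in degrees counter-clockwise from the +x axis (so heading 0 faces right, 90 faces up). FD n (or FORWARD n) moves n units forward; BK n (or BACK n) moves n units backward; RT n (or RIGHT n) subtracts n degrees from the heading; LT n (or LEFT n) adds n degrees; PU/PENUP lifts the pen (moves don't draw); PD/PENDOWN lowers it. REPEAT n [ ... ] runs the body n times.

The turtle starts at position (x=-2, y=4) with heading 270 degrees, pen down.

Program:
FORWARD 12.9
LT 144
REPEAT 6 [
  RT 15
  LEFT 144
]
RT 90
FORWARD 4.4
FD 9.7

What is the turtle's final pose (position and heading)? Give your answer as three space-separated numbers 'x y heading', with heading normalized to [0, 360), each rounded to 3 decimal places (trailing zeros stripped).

Answer: 11.41 -4.543 18

Derivation:
Executing turtle program step by step:
Start: pos=(-2,4), heading=270, pen down
FD 12.9: (-2,4) -> (-2,-8.9) [heading=270, draw]
LT 144: heading 270 -> 54
REPEAT 6 [
  -- iteration 1/6 --
  RT 15: heading 54 -> 39
  LT 144: heading 39 -> 183
  -- iteration 2/6 --
  RT 15: heading 183 -> 168
  LT 144: heading 168 -> 312
  -- iteration 3/6 --
  RT 15: heading 312 -> 297
  LT 144: heading 297 -> 81
  -- iteration 4/6 --
  RT 15: heading 81 -> 66
  LT 144: heading 66 -> 210
  -- iteration 5/6 --
  RT 15: heading 210 -> 195
  LT 144: heading 195 -> 339
  -- iteration 6/6 --
  RT 15: heading 339 -> 324
  LT 144: heading 324 -> 108
]
RT 90: heading 108 -> 18
FD 4.4: (-2,-8.9) -> (2.185,-7.54) [heading=18, draw]
FD 9.7: (2.185,-7.54) -> (11.41,-4.543) [heading=18, draw]
Final: pos=(11.41,-4.543), heading=18, 3 segment(s) drawn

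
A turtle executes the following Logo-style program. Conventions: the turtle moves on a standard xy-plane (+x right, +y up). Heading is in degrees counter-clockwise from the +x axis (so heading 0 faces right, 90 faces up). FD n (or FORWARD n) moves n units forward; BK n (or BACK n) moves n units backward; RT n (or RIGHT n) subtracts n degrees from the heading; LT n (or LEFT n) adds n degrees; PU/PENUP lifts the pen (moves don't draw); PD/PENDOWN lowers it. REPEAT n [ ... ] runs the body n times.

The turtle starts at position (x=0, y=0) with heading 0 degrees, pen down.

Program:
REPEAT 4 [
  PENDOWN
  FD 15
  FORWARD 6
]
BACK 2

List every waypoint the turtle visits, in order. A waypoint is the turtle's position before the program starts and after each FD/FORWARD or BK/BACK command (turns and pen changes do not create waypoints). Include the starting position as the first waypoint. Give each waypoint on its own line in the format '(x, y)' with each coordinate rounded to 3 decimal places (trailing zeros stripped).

Executing turtle program step by step:
Start: pos=(0,0), heading=0, pen down
REPEAT 4 [
  -- iteration 1/4 --
  PD: pen down
  FD 15: (0,0) -> (15,0) [heading=0, draw]
  FD 6: (15,0) -> (21,0) [heading=0, draw]
  -- iteration 2/4 --
  PD: pen down
  FD 15: (21,0) -> (36,0) [heading=0, draw]
  FD 6: (36,0) -> (42,0) [heading=0, draw]
  -- iteration 3/4 --
  PD: pen down
  FD 15: (42,0) -> (57,0) [heading=0, draw]
  FD 6: (57,0) -> (63,0) [heading=0, draw]
  -- iteration 4/4 --
  PD: pen down
  FD 15: (63,0) -> (78,0) [heading=0, draw]
  FD 6: (78,0) -> (84,0) [heading=0, draw]
]
BK 2: (84,0) -> (82,0) [heading=0, draw]
Final: pos=(82,0), heading=0, 9 segment(s) drawn
Waypoints (10 total):
(0, 0)
(15, 0)
(21, 0)
(36, 0)
(42, 0)
(57, 0)
(63, 0)
(78, 0)
(84, 0)
(82, 0)

Answer: (0, 0)
(15, 0)
(21, 0)
(36, 0)
(42, 0)
(57, 0)
(63, 0)
(78, 0)
(84, 0)
(82, 0)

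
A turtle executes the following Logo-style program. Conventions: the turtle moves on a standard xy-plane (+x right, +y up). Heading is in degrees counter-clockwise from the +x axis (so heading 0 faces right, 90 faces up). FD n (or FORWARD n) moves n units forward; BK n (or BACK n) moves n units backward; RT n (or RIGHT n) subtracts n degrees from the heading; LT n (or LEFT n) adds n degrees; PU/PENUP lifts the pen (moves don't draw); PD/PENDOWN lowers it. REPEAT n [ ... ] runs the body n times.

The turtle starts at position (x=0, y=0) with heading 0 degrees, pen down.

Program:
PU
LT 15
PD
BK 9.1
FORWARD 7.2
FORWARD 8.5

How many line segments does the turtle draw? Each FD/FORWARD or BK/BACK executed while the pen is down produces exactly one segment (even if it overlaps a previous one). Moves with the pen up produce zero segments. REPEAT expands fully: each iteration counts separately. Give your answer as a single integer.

Answer: 3

Derivation:
Executing turtle program step by step:
Start: pos=(0,0), heading=0, pen down
PU: pen up
LT 15: heading 0 -> 15
PD: pen down
BK 9.1: (0,0) -> (-8.79,-2.355) [heading=15, draw]
FD 7.2: (-8.79,-2.355) -> (-1.835,-0.492) [heading=15, draw]
FD 8.5: (-1.835,-0.492) -> (6.375,1.708) [heading=15, draw]
Final: pos=(6.375,1.708), heading=15, 3 segment(s) drawn
Segments drawn: 3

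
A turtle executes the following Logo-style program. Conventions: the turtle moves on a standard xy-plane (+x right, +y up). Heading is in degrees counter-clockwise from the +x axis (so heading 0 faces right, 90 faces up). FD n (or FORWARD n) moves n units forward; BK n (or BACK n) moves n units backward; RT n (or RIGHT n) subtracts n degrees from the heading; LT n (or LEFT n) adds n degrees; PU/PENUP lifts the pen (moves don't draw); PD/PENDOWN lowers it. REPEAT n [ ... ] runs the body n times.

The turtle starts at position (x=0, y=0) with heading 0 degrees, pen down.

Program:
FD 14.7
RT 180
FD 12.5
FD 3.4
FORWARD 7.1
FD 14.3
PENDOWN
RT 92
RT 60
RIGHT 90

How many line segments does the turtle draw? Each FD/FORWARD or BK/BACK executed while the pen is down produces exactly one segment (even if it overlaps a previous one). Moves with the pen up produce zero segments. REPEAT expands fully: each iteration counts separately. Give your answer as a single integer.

Executing turtle program step by step:
Start: pos=(0,0), heading=0, pen down
FD 14.7: (0,0) -> (14.7,0) [heading=0, draw]
RT 180: heading 0 -> 180
FD 12.5: (14.7,0) -> (2.2,0) [heading=180, draw]
FD 3.4: (2.2,0) -> (-1.2,0) [heading=180, draw]
FD 7.1: (-1.2,0) -> (-8.3,0) [heading=180, draw]
FD 14.3: (-8.3,0) -> (-22.6,0) [heading=180, draw]
PD: pen down
RT 92: heading 180 -> 88
RT 60: heading 88 -> 28
RT 90: heading 28 -> 298
Final: pos=(-22.6,0), heading=298, 5 segment(s) drawn
Segments drawn: 5

Answer: 5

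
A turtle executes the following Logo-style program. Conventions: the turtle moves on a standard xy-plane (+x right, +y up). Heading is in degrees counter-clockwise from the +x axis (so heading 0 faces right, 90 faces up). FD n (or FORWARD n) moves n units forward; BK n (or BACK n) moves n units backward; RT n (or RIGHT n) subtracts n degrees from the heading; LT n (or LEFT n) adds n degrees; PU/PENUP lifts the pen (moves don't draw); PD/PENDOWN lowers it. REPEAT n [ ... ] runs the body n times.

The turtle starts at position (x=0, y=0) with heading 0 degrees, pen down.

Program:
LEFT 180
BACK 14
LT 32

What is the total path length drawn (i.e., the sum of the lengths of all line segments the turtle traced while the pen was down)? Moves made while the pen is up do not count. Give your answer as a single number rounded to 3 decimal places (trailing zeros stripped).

Answer: 14

Derivation:
Executing turtle program step by step:
Start: pos=(0,0), heading=0, pen down
LT 180: heading 0 -> 180
BK 14: (0,0) -> (14,0) [heading=180, draw]
LT 32: heading 180 -> 212
Final: pos=(14,0), heading=212, 1 segment(s) drawn

Segment lengths:
  seg 1: (0,0) -> (14,0), length = 14
Total = 14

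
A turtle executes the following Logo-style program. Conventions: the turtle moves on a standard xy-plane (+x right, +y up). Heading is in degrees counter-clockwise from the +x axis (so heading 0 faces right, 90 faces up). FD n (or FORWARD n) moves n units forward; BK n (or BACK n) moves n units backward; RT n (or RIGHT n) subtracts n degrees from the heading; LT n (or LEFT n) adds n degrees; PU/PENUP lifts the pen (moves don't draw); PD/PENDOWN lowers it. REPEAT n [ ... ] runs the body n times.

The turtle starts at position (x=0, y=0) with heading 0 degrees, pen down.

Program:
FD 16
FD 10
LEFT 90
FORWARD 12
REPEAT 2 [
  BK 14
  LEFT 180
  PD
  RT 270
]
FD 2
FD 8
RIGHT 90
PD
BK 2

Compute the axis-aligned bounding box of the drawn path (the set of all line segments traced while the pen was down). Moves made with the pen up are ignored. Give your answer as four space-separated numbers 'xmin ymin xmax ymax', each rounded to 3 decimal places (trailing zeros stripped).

Answer: 0 -12 26 12

Derivation:
Executing turtle program step by step:
Start: pos=(0,0), heading=0, pen down
FD 16: (0,0) -> (16,0) [heading=0, draw]
FD 10: (16,0) -> (26,0) [heading=0, draw]
LT 90: heading 0 -> 90
FD 12: (26,0) -> (26,12) [heading=90, draw]
REPEAT 2 [
  -- iteration 1/2 --
  BK 14: (26,12) -> (26,-2) [heading=90, draw]
  LT 180: heading 90 -> 270
  PD: pen down
  RT 270: heading 270 -> 0
  -- iteration 2/2 --
  BK 14: (26,-2) -> (12,-2) [heading=0, draw]
  LT 180: heading 0 -> 180
  PD: pen down
  RT 270: heading 180 -> 270
]
FD 2: (12,-2) -> (12,-4) [heading=270, draw]
FD 8: (12,-4) -> (12,-12) [heading=270, draw]
RT 90: heading 270 -> 180
PD: pen down
BK 2: (12,-12) -> (14,-12) [heading=180, draw]
Final: pos=(14,-12), heading=180, 8 segment(s) drawn

Segment endpoints: x in {0, 12, 14, 16, 26}, y in {-12, -4, -2, 0, 12}
xmin=0, ymin=-12, xmax=26, ymax=12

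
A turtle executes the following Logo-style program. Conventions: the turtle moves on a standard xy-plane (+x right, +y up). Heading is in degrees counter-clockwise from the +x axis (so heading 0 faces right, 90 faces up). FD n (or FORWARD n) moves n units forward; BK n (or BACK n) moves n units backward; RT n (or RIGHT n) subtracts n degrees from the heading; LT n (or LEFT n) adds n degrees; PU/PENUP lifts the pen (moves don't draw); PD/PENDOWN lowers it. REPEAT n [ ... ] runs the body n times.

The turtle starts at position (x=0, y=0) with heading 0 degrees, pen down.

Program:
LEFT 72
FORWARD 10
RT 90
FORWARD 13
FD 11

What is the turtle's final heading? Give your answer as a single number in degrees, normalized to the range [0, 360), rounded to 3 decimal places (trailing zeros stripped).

Executing turtle program step by step:
Start: pos=(0,0), heading=0, pen down
LT 72: heading 0 -> 72
FD 10: (0,0) -> (3.09,9.511) [heading=72, draw]
RT 90: heading 72 -> 342
FD 13: (3.09,9.511) -> (15.454,5.493) [heading=342, draw]
FD 11: (15.454,5.493) -> (25.916,2.094) [heading=342, draw]
Final: pos=(25.916,2.094), heading=342, 3 segment(s) drawn

Answer: 342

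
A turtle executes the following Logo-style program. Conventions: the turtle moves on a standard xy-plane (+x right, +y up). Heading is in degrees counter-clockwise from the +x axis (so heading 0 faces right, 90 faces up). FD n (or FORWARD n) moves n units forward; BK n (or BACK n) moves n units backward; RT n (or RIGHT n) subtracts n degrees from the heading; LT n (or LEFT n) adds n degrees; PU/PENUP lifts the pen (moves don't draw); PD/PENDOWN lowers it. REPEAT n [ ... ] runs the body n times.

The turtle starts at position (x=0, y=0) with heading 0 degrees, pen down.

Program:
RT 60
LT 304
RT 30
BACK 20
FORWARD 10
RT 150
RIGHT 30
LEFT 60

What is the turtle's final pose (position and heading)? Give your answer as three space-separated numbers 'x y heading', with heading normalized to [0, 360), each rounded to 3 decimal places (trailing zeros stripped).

Executing turtle program step by step:
Start: pos=(0,0), heading=0, pen down
RT 60: heading 0 -> 300
LT 304: heading 300 -> 244
RT 30: heading 244 -> 214
BK 20: (0,0) -> (16.581,11.184) [heading=214, draw]
FD 10: (16.581,11.184) -> (8.29,5.592) [heading=214, draw]
RT 150: heading 214 -> 64
RT 30: heading 64 -> 34
LT 60: heading 34 -> 94
Final: pos=(8.29,5.592), heading=94, 2 segment(s) drawn

Answer: 8.29 5.592 94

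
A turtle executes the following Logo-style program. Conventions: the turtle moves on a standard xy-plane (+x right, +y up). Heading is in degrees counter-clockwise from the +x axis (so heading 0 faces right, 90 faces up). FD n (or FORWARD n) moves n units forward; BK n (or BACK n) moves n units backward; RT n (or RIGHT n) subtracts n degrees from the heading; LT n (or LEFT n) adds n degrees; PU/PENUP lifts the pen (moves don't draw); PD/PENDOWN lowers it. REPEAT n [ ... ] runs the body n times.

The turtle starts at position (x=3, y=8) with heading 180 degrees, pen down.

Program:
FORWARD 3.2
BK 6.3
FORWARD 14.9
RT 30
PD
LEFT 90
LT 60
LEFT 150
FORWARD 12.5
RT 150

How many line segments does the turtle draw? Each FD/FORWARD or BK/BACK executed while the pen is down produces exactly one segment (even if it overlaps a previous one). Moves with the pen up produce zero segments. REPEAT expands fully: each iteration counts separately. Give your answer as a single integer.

Answer: 4

Derivation:
Executing turtle program step by step:
Start: pos=(3,8), heading=180, pen down
FD 3.2: (3,8) -> (-0.2,8) [heading=180, draw]
BK 6.3: (-0.2,8) -> (6.1,8) [heading=180, draw]
FD 14.9: (6.1,8) -> (-8.8,8) [heading=180, draw]
RT 30: heading 180 -> 150
PD: pen down
LT 90: heading 150 -> 240
LT 60: heading 240 -> 300
LT 150: heading 300 -> 90
FD 12.5: (-8.8,8) -> (-8.8,20.5) [heading=90, draw]
RT 150: heading 90 -> 300
Final: pos=(-8.8,20.5), heading=300, 4 segment(s) drawn
Segments drawn: 4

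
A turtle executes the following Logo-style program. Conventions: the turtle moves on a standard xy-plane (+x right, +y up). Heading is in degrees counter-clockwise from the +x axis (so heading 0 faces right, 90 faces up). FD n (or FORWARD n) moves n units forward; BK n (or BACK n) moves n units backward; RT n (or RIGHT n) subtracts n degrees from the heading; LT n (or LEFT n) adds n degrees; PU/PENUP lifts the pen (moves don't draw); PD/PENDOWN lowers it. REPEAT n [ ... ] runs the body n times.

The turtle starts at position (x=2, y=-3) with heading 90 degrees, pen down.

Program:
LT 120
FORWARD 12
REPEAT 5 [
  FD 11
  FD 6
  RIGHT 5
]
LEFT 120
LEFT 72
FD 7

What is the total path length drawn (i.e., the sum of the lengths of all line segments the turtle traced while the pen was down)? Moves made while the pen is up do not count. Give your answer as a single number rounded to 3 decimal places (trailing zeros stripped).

Executing turtle program step by step:
Start: pos=(2,-3), heading=90, pen down
LT 120: heading 90 -> 210
FD 12: (2,-3) -> (-8.392,-9) [heading=210, draw]
REPEAT 5 [
  -- iteration 1/5 --
  FD 11: (-8.392,-9) -> (-17.919,-14.5) [heading=210, draw]
  FD 6: (-17.919,-14.5) -> (-23.115,-17.5) [heading=210, draw]
  RT 5: heading 210 -> 205
  -- iteration 2/5 --
  FD 11: (-23.115,-17.5) -> (-33.084,-22.149) [heading=205, draw]
  FD 6: (-33.084,-22.149) -> (-38.522,-24.685) [heading=205, draw]
  RT 5: heading 205 -> 200
  -- iteration 3/5 --
  FD 11: (-38.522,-24.685) -> (-48.859,-28.447) [heading=200, draw]
  FD 6: (-48.859,-28.447) -> (-54.497,-30.499) [heading=200, draw]
  RT 5: heading 200 -> 195
  -- iteration 4/5 --
  FD 11: (-54.497,-30.499) -> (-65.122,-33.346) [heading=195, draw]
  FD 6: (-65.122,-33.346) -> (-70.917,-34.899) [heading=195, draw]
  RT 5: heading 195 -> 190
  -- iteration 5/5 --
  FD 11: (-70.917,-34.899) -> (-81.75,-36.809) [heading=190, draw]
  FD 6: (-81.75,-36.809) -> (-87.659,-37.851) [heading=190, draw]
  RT 5: heading 190 -> 185
]
LT 120: heading 185 -> 305
LT 72: heading 305 -> 17
FD 7: (-87.659,-37.851) -> (-80.965,-35.804) [heading=17, draw]
Final: pos=(-80.965,-35.804), heading=17, 12 segment(s) drawn

Segment lengths:
  seg 1: (2,-3) -> (-8.392,-9), length = 12
  seg 2: (-8.392,-9) -> (-17.919,-14.5), length = 11
  seg 3: (-17.919,-14.5) -> (-23.115,-17.5), length = 6
  seg 4: (-23.115,-17.5) -> (-33.084,-22.149), length = 11
  seg 5: (-33.084,-22.149) -> (-38.522,-24.685), length = 6
  seg 6: (-38.522,-24.685) -> (-48.859,-28.447), length = 11
  seg 7: (-48.859,-28.447) -> (-54.497,-30.499), length = 6
  seg 8: (-54.497,-30.499) -> (-65.122,-33.346), length = 11
  seg 9: (-65.122,-33.346) -> (-70.917,-34.899), length = 6
  seg 10: (-70.917,-34.899) -> (-81.75,-36.809), length = 11
  seg 11: (-81.75,-36.809) -> (-87.659,-37.851), length = 6
  seg 12: (-87.659,-37.851) -> (-80.965,-35.804), length = 7
Total = 104

Answer: 104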